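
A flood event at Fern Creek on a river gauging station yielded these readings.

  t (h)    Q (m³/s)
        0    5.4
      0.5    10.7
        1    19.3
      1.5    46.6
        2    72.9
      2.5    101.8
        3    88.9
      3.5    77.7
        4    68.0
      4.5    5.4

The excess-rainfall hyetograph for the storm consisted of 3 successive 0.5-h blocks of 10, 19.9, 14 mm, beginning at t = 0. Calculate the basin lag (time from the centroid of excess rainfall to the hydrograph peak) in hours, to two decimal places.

t_L ≈ 1.70 h

Centroid of excess rainfall: t_c = Σ P_i·t̄_i / ΣP_i = 0.7956 h (block centres at 0.25, 0.75, 1.25 h).
Hydrograph peak occurs at t = 2.5 h, so basin lag t_L = 2.5 − 0.7956 = 1.70 h.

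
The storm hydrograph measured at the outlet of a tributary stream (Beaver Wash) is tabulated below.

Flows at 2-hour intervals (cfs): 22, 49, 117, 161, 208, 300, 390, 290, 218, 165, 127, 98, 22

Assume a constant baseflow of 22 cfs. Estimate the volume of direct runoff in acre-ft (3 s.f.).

V ≈ 311 acre-ft

Direct-runoff ordinates (Q − Q_b): 0.0, 27.0, 95.0, 139.0, 186.0, 278.0, 368.0, 268.0, 196.0, 143.0, 105.0, 76.0, 0.0 cfs.
ΣQ_DR = 1881 cfs.
With Δt = 2 h = 7200 s, V = ΣQ_DR · Δt = 1881 × 7200 = 1.35 × 10^7 ft³ = 311 acre-ft.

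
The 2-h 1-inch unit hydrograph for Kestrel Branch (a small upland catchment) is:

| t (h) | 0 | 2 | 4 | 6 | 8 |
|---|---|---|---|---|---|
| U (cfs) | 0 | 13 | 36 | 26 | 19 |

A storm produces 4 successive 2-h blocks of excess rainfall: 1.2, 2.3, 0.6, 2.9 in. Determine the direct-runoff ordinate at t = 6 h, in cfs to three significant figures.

Q ≈ 122 cfs

By discrete convolution, Q_j = Σ (P_i / 1 in) · U_{j−i}.
At t = 6 h (j=3): Q = (1.2/1)·26 + (2.3/1)·36 + (0.6/1)·13 + (2.9/1)·0 = 122 cfs.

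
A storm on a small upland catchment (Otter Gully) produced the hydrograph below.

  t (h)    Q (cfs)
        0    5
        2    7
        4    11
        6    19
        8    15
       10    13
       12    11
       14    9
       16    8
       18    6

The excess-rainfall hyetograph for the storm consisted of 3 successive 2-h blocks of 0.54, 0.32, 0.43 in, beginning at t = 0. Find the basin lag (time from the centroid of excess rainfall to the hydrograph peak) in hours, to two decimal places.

t_L ≈ 3.17 h

Centroid of excess rainfall: t_c = Σ P_i·t̄_i / ΣP_i = 2.8295 h (block centres at 1, 3, 5 h).
Hydrograph peak occurs at t = 6 h, so basin lag t_L = 6 − 2.8295 = 3.17 h.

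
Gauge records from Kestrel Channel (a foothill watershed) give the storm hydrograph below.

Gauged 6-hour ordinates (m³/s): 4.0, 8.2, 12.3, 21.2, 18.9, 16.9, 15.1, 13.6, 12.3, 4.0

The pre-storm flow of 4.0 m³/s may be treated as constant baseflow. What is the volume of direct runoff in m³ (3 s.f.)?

V ≈ 1.87 × 10^6 m³

Direct-runoff ordinates (Q − Q_b): 0.0, 4.2, 8.3, 17.2, 14.9, 12.9, 11.1, 9.6, 8.3, 0.0 m³/s.
ΣQ_DR = 86.50 m³/s.
With Δt = 6 h = 21600 s, V = ΣQ_DR · Δt = 86.50 × 21600 = 1.87 × 10^6 m³.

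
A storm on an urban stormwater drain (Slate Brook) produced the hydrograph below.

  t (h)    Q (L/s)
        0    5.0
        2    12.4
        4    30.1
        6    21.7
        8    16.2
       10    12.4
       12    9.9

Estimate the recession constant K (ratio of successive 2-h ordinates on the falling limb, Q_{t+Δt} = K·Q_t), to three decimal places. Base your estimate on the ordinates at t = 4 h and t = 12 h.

K ≈ 0.757

Using the recession-limb readings at t = 4 h and t = 12 h: Q falls from 30.1 to 9.9 L/s over 4 intervals.
K = (Q₂/Q₁)^(1/4) = (9.9/30.1)^(1/4) = 0.757.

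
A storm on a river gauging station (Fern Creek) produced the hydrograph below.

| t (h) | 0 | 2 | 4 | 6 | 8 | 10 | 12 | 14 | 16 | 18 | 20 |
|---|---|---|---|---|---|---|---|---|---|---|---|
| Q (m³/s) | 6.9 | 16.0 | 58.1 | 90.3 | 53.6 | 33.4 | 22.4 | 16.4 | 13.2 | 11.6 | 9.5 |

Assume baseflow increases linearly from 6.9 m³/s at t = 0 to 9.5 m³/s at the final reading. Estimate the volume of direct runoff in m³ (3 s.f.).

V ≈ 1.74 × 10^6 m³

Direct-runoff ordinates (Q − Q_b): 0.00, 8.84, 50.68, 82.62, 45.66, 25.20, 13.94, 7.68, 4.22, 2.36, 0.00 m³/s.
ΣQ_DR = 241.2 m³/s.
With Δt = 2 h = 7200 s, V = ΣQ_DR · Δt = 241.2 × 7200 = 1.74 × 10^6 m³.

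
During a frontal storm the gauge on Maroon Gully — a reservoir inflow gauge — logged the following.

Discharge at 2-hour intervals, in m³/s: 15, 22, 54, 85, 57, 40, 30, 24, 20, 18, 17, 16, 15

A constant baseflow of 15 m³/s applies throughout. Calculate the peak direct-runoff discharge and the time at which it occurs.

Q_p = 70.0 m³/s at t = 6 h

Subtracting baseflow gives direct-runoff ordinates: 0.0, 7.0, 39.0, 70.0, 42.0, 25.0, 15.0, 9.0, 5.0, 3.0, 2.0, 1.0, 0.0 m³/s.
The maximum is 70.0 m³/s, occurring at the reading for t = 6 h.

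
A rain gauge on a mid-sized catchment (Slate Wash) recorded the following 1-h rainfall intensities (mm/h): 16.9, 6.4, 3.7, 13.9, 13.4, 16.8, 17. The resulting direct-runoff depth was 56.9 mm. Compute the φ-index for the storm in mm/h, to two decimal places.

φ ≈ 4.58 mm/h

Only the 6 blocks with intensity above φ contribute runoff: 16.9, 6.4, 13.9, 13.4, 16.8, 17 mm/h.
Σ(I−φ)·Δt = d  ⇒  (16.9+6.4+13.9+13.4+16.8+17 − 6φ)·1 = 56.9
φ = (84.40 − 56.9/1) / 6 = 4.58 mm/h.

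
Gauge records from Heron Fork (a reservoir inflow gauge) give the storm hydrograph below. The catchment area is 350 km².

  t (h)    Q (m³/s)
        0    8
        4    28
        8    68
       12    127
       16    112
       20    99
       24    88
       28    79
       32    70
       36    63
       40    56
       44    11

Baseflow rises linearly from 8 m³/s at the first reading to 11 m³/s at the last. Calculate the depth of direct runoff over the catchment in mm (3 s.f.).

d ≈ 28.6 mm

Direct runoff: 0.00, 19.73, 59.45, 118.18, 102.91, 89.64, 78.36, 69.09, 59.82, 52.55, 45.27, 0.00 m³/s; ΣQ_DR = 695.0 m³/s.
V = ΣQ_DR · Δt = 695.0 × 14400 s = 1.001 × 10^7 m³.
Over A = 350 km², depth = V / A = 28.6 mm.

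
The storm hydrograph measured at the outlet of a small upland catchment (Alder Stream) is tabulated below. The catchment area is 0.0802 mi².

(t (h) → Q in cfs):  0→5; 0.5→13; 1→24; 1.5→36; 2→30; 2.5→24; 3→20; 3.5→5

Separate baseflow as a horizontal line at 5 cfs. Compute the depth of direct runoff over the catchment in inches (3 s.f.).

Direct runoff: 0.0, 8.0, 19.0, 31.0, 25.0, 19.0, 15.0, 0.0 cfs; ΣQ_DR = 117.0 cfs.
V = ΣQ_DR · Δt = 117.0 × 1800 s = 2.106 × 10^5 ft³.
Over A = 0.0802 mi², depth = V / A = 1.13 in.

d ≈ 1.13 in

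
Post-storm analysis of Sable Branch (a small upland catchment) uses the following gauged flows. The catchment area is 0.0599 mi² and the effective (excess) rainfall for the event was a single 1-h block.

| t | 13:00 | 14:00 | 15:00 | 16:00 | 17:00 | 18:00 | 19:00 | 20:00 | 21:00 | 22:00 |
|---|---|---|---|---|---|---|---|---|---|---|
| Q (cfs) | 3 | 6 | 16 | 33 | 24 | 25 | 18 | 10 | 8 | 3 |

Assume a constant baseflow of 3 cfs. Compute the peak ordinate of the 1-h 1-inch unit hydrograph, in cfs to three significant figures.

Direct runoff: 0.0, 3.0, 13.0, 30.0, 21.0, 22.0, 15.0, 7.0, 5.0, 0.0 cfs; ΣQ_DR = 116.0 cfs, peak = 30.0 cfs.
Runoff depth d = ΣQ_DR·Δt / A = 116.0 × 3600 / (0.0599 mi²) = 3.001 in.
The 1-inch UH is the DRH scaled by (1 in)/d, so U_p = 30.0 × 1/3.001 = 10.0 cfs.

U_p ≈ 10.0 cfs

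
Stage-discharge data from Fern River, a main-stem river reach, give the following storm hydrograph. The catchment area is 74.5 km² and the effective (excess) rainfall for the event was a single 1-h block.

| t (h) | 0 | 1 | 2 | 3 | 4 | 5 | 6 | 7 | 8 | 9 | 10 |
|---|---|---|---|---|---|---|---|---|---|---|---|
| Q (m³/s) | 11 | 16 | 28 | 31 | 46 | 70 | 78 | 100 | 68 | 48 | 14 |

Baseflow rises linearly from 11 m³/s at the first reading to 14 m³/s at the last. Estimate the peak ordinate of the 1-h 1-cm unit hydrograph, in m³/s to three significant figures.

Direct runoff: 0.00, 4.70, 16.40, 19.10, 33.80, 57.50, 65.20, 86.90, 54.60, 34.30, 0.00 m³/s; ΣQ_DR = 372.5 m³/s, peak = 86.90 m³/s.
Runoff depth d = ΣQ_DR·Δt / A = 372.5 × 3600 / (74.5 km²) = 18.00 mm.
The 1-cm UH is the DRH scaled by (10 mm)/d, so U_p = 86.90 × 10/18.00 = 48.3 m³/s.

U_p ≈ 48.3 m³/s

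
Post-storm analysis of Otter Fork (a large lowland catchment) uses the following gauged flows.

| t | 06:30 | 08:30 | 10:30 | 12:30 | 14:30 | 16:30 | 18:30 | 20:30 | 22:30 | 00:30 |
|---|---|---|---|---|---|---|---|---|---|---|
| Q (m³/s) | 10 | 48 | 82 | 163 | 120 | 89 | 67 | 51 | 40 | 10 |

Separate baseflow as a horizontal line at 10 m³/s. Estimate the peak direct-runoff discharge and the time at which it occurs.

Q_p = 153.0 m³/s at t = 12:30

Subtracting baseflow gives direct-runoff ordinates: 0.0, 38.0, 72.0, 153.0, 110.0, 79.0, 57.0, 41.0, 30.0, 0.0 m³/s.
The maximum is 153.0 m³/s, occurring at the reading for t = 12:30.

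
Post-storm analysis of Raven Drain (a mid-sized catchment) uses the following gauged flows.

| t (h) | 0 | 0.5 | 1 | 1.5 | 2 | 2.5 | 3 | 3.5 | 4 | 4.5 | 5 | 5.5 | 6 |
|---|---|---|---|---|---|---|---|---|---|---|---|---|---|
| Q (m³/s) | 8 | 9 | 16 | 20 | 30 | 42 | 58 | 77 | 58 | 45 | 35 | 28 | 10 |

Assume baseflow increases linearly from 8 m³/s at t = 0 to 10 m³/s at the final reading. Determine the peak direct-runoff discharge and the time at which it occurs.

Q_p = 67.83 m³/s at t = 3.5 h

Subtracting baseflow gives direct-runoff ordinates: 0.00, 0.83, 7.67, 11.50, 21.33, 33.17, 49.00, 67.83, 48.67, 35.50, 25.33, 18.17, 0.00 m³/s.
The maximum is 67.83 m³/s, occurring at the reading for t = 3.5 h.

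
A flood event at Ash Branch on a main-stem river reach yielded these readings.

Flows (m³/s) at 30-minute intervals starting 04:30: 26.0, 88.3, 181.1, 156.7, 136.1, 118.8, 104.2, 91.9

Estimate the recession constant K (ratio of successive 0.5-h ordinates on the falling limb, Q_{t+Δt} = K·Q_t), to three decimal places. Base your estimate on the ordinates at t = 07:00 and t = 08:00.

K ≈ 0.880

Using the recession-limb readings at t = 07:00 and t = 08:00: Q falls from 118.8 to 91.9 m³/s over 2 intervals.
K = (Q₂/Q₁)^(1/2) = (91.9/118.8)^(1/2) = 0.880.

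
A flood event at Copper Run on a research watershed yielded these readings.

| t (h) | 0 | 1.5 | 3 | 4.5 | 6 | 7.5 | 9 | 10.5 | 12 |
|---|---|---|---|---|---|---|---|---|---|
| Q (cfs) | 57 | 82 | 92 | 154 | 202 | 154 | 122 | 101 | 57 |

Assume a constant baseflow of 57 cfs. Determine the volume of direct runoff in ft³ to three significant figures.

Direct-runoff ordinates (Q − Q_b): 0.0, 25.0, 35.0, 97.0, 145.0, 97.0, 65.0, 44.0, 0.0 cfs.
ΣQ_DR = 508.0 cfs.
With Δt = 1.5 h = 5400 s, V = ΣQ_DR · Δt = 508.0 × 5400 = 2.74 × 10^6 ft³.

V ≈ 2.74 × 10^6 ft³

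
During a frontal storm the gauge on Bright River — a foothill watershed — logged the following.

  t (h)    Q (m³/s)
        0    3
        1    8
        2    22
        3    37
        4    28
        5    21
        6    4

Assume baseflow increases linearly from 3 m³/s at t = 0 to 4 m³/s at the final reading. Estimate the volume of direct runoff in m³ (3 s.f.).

Direct-runoff ordinates (Q − Q_b): 0.00, 4.83, 18.67, 33.50, 24.33, 17.17, 0.00 m³/s.
ΣQ_DR = 98.50 m³/s.
With Δt = 1 h = 3600 s, V = ΣQ_DR · Δt = 98.50 × 3600 = 3.55 × 10^5 m³.

V ≈ 3.55 × 10^5 m³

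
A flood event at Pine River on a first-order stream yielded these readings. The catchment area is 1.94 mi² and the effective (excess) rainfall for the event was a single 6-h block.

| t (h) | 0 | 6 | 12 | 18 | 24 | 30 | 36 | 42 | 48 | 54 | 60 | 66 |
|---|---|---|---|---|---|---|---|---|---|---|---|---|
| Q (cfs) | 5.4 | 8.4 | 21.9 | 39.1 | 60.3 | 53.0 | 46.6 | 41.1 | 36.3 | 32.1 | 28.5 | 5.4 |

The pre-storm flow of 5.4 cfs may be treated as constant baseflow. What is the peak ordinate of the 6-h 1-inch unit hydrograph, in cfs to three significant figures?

U_p ≈ 36.6 cfs

Direct runoff: 0.0, 3.0, 16.5, 33.7, 54.9, 47.6, 41.2, 35.7, 30.9, 26.7, 23.1, 0.0 cfs; ΣQ_DR = 313.3 cfs, peak = 54.9 cfs.
Runoff depth d = ΣQ_DR·Δt / A = 313.3 × 21600 / (1.94 mi²) = 1.501 in.
The 1-inch UH is the DRH scaled by (1 in)/d, so U_p = 54.9 × 1/1.501 = 36.6 cfs.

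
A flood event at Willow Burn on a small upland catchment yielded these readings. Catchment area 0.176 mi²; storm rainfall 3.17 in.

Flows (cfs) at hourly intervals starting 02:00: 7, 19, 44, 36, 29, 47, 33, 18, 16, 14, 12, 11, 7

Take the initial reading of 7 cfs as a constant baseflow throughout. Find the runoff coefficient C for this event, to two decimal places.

C ≈ 0.56

ΣQ_DR = 202.0 cfs; V = ΣQ_DR·Δt = 7.272 × 10^5 ft³.
Runoff depth d = V / A = 1.778 in.
C = d / P = 1.778 / 3.17 = 0.56.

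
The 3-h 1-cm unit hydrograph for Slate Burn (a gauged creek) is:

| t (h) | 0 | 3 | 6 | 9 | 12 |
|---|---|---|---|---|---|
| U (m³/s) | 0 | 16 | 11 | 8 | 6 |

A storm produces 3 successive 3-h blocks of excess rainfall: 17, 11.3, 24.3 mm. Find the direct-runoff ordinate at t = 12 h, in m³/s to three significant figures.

Q ≈ 46.0 m³/s

By discrete convolution, Q_j = Σ (P_i / 10 mm) · U_{j−i}.
At t = 12 h (j=4): Q = (17/10)·6 + (11.3/10)·8 + (24.3/10)·11 = 46.0 m³/s.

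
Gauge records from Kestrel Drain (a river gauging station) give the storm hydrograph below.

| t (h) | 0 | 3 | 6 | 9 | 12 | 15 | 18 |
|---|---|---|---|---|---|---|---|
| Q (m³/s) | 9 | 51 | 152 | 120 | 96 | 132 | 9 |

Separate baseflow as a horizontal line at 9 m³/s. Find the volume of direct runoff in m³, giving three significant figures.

Direct-runoff ordinates (Q − Q_b): 0.0, 42.0, 143.0, 111.0, 87.0, 123.0, 0.0 m³/s.
ΣQ_DR = 506.0 m³/s.
With Δt = 3 h = 10800 s, V = ΣQ_DR · Δt = 506.0 × 10800 = 5.46 × 10^6 m³.

V ≈ 5.46 × 10^6 m³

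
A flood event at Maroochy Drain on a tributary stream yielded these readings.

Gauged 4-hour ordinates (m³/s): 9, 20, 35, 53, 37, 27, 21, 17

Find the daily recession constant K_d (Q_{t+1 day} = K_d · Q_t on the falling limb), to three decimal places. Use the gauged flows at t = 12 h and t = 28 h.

K_d ≈ 0.182

Between t = 12 h and t = 28 h the flow falls from 53 to 17 m³/s over 4×4 h = 16 h.
Per-interval ratio K = (17/53)^(1/4) = 0.7526; K_d = K^(24/4) = 0.182.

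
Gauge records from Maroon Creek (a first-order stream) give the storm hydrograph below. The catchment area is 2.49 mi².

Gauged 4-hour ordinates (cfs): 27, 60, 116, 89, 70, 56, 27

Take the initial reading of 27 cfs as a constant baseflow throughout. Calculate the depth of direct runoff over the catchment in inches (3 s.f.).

d ≈ 0.637 in

Direct runoff: 0.0, 33.0, 89.0, 62.0, 43.0, 29.0, 0.0 cfs; ΣQ_DR = 256.0 cfs.
V = ΣQ_DR · Δt = 256.0 × 14400 s = 3.686 × 10^6 ft³.
Over A = 2.49 mi², depth = V / A = 0.637 in.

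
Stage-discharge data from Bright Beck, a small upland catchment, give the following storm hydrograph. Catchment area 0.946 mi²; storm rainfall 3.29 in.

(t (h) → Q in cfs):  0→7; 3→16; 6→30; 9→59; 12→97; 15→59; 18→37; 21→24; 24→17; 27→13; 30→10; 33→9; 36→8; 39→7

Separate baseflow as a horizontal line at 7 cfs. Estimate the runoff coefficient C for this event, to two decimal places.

ΣQ_DR = 295.0 cfs; V = ΣQ_DR·Δt = 3.186 × 10^6 ft³.
Runoff depth d = V / A = 1.450 in.
C = d / P = 1.450 / 3.29 = 0.44.

C ≈ 0.44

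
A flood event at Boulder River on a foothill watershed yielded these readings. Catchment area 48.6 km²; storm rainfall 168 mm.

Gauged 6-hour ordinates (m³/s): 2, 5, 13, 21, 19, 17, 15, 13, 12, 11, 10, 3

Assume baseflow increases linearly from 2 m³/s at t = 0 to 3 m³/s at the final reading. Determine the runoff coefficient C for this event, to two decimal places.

C ≈ 0.29

ΣQ_DR = 111.0 m³/s; V = ΣQ_DR·Δt = 2.398 × 10^6 m³.
Runoff depth d = V / A = 49.33 mm.
C = d / P = 49.33 / 168 = 0.29.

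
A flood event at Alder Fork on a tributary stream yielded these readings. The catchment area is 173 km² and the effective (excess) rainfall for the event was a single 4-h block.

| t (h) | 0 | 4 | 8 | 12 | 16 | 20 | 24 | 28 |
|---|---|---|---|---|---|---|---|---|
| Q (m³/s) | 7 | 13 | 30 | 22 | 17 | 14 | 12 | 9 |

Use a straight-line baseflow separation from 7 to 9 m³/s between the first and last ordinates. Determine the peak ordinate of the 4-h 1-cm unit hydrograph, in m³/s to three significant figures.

U_p ≈ 44.9 m³/s

Direct runoff: 0.00, 5.71, 22.43, 14.14, 8.86, 5.57, 3.29, 0.00 m³/s; ΣQ_DR = 60.00 m³/s, peak = 22.43 m³/s.
Runoff depth d = ΣQ_DR·Δt / A = 60.00 × 14400 / (173 km²) = 4.994 mm.
The 1-cm UH is the DRH scaled by (10 mm)/d, so U_p = 22.43 × 10/4.994 = 44.9 m³/s.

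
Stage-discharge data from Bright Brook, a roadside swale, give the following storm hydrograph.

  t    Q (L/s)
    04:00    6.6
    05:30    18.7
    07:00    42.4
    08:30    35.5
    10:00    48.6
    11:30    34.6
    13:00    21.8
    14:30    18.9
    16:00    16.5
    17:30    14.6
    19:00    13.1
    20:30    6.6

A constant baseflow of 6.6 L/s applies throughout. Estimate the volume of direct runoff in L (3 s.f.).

Direct-runoff ordinates (Q − Q_b): 0.0, 12.1, 35.8, 28.9, 42.0, 28.0, 15.2, 12.3, 9.9, 8.0, 6.5, 0.0 L/s.
ΣQ_DR = 198.7 L/s.
With Δt = 1.5 h = 5400 s, V = ΣQ_DR · Δt = 198.7 × 5400 = 1.07 × 10^6 L.

V ≈ 1.07 × 10^6 L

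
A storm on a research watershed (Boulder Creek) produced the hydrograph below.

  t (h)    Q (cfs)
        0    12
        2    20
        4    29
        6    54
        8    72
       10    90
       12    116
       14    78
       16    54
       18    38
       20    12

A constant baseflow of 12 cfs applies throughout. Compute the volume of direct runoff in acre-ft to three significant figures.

V ≈ 73.2 acre-ft

Direct-runoff ordinates (Q − Q_b): 0.0, 8.0, 17.0, 42.0, 60.0, 78.0, 104.0, 66.0, 42.0, 26.0, 0.0 cfs.
ΣQ_DR = 443.0 cfs.
With Δt = 2 h = 7200 s, V = ΣQ_DR · Δt = 443.0 × 7200 = 3.19 × 10^6 ft³ = 73.2 acre-ft.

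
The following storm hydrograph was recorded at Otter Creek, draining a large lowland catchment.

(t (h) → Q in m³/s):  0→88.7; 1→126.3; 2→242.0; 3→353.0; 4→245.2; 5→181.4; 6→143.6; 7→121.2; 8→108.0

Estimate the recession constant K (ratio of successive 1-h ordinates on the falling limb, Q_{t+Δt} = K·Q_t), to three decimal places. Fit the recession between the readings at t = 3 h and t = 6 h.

Using the recession-limb readings at t = 3 h and t = 6 h: Q falls from 353.0 to 143.6 m³/s over 3 intervals.
K = (Q₂/Q₁)^(1/3) = (143.6/353.0)^(1/3) = 0.741.

K ≈ 0.741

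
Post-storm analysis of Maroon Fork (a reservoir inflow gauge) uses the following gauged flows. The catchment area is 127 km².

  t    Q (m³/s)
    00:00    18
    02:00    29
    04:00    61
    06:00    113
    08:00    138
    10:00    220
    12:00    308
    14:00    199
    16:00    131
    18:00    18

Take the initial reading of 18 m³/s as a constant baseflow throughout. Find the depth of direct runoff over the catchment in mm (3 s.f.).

d ≈ 59.8 mm

Direct runoff: 0.0, 11.0, 43.0, 95.0, 120.0, 202.0, 290.0, 181.0, 113.0, 0.0 m³/s; ΣQ_DR = 1055 m³/s.
V = ΣQ_DR · Δt = 1055 × 7200 s = 7.596 × 10^6 m³.
Over A = 127 km², depth = V / A = 59.8 mm.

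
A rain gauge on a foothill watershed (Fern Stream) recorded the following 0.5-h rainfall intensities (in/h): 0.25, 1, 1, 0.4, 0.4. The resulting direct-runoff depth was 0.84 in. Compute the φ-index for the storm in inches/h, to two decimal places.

Only the 4 blocks with intensity above φ contribute runoff: 1, 1, 0.4, 0.4 in/h.
Σ(I−φ)·Δt = d  ⇒  (1+1+0.4+0.4 − 4φ)·0.5 = 0.84
φ = (2.800 − 0.84/0.5) / 4 = 0.28 in/h.

φ ≈ 0.28 in/h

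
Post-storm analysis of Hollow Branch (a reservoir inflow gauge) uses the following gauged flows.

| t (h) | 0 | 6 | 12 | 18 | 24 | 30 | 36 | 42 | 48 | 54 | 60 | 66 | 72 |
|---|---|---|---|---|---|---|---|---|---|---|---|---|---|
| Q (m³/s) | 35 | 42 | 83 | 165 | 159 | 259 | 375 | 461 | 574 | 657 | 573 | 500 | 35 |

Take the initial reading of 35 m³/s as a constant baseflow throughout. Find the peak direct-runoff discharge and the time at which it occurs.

Q_p = 622.0 m³/s at t = 54 h

Subtracting baseflow gives direct-runoff ordinates: 0.0, 7.0, 48.0, 130.0, 124.0, 224.0, 340.0, 426.0, 539.0, 622.0, 538.0, 465.0, 0.0 m³/s.
The maximum is 622.0 m³/s, occurring at the reading for t = 54 h.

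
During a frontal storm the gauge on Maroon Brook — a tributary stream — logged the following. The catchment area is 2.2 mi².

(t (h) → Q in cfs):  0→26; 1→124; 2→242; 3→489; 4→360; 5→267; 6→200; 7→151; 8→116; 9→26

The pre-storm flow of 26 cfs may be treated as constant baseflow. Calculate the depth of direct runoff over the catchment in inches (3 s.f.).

Direct runoff: 0.0, 98.0, 216.0, 463.0, 334.0, 241.0, 174.0, 125.0, 90.0, 0.0 cfs; ΣQ_DR = 1741 cfs.
V = ΣQ_DR · Δt = 1741 × 3600 s = 6.268 × 10^6 ft³.
Over A = 2.2 mi², depth = V / A = 1.23 in.

d ≈ 1.23 in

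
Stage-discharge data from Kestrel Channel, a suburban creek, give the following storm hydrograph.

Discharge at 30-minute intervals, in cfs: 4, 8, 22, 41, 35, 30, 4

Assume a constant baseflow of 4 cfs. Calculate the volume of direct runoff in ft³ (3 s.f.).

V ≈ 2.09 × 10^5 ft³

Direct-runoff ordinates (Q − Q_b): 0.0, 4.0, 18.0, 37.0, 31.0, 26.0, 0.0 cfs.
ΣQ_DR = 116.0 cfs.
With Δt = 0.5 h = 1800 s, V = ΣQ_DR · Δt = 116.0 × 1800 = 2.09 × 10^5 ft³.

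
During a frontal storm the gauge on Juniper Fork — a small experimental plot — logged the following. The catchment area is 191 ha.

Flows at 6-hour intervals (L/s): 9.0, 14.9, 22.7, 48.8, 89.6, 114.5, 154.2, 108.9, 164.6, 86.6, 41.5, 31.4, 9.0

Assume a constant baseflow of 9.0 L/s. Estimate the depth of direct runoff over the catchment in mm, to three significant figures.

Direct runoff: 0.0, 5.9, 13.7, 39.8, 80.6, 105.5, 145.2, 99.9, 155.6, 77.6, 32.5, 22.4, 0.0 L/s; ΣQ_DR = 778.7 L/s.
V = ΣQ_DR · Δt = 778.7 × 21600 s = 1.682 × 10^7 L.
Over A = 191 ha, depth = V / A = 8.81 mm.

d ≈ 8.81 mm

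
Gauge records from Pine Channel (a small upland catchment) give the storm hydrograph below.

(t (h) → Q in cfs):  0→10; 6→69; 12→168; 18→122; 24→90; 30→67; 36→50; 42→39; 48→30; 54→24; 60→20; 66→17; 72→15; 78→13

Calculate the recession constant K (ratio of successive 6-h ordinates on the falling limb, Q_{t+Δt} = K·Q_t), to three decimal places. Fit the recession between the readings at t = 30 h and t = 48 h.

Using the recession-limb readings at t = 30 h and t = 48 h: Q falls from 67 to 30 cfs over 3 intervals.
K = (Q₂/Q₁)^(1/3) = (30/67)^(1/3) = 0.765.

K ≈ 0.765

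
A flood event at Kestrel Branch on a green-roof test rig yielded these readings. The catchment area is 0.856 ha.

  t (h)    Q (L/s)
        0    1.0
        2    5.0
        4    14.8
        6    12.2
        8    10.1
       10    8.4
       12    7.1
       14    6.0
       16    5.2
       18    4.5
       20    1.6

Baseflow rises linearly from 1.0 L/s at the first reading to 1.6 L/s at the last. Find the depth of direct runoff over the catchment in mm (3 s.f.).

d ≈ 51.8 mm

Direct runoff: 0.00, 3.94, 13.68, 11.02, 8.86, 7.10, 5.74, 4.58, 3.72, 2.96, 0.00 L/s; ΣQ_DR = 61.60 L/s.
V = ΣQ_DR · Δt = 61.60 × 7200 s = 4.435 × 10^5 L.
Over A = 0.856 ha, depth = V / A = 51.8 mm.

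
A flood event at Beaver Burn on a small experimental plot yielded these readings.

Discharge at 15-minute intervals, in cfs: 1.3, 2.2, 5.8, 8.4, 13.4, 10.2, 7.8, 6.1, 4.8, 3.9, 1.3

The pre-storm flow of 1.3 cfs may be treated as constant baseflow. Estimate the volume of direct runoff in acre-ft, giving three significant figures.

V ≈ 1.05 acre-ft

Direct-runoff ordinates (Q − Q_b): 0.0, 0.9, 4.5, 7.1, 12.1, 8.9, 6.5, 4.8, 3.5, 2.6, 0.0 cfs.
ΣQ_DR = 50.90 cfs.
With Δt = 0.25 h = 900 s, V = ΣQ_DR · Δt = 50.90 × 900 = 45800 ft³ = 1.05 acre-ft.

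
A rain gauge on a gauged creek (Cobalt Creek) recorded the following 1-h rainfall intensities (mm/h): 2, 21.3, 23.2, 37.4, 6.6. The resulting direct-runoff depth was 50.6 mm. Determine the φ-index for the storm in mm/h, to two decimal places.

φ ≈ 10.43 mm/h

Only the 3 blocks with intensity above φ contribute runoff: 21.3, 23.2, 37.4 mm/h.
Σ(I−φ)·Δt = d  ⇒  (21.3+23.2+37.4 − 3φ)·1 = 50.6
φ = (81.90 − 50.6/1) / 3 = 10.43 mm/h.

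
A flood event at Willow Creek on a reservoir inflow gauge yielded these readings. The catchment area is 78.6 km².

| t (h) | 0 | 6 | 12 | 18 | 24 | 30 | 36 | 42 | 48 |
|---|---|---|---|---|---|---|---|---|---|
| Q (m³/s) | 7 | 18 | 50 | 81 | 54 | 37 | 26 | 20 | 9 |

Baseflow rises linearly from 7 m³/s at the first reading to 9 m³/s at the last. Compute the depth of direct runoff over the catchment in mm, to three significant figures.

Direct runoff: 0.00, 10.75, 42.50, 73.25, 46.00, 28.75, 17.50, 11.25, 0.00 m³/s; ΣQ_DR = 230.0 m³/s.
V = ΣQ_DR · Δt = 230.0 × 21600 s = 4.968 × 10^6 m³.
Over A = 78.6 km², depth = V / A = 63.2 mm.

d ≈ 63.2 mm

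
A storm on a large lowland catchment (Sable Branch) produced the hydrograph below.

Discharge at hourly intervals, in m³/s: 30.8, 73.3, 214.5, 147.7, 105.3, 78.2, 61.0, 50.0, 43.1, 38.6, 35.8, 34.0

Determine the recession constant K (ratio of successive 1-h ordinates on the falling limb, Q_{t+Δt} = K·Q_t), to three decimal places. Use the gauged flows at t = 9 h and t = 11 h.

Using the recession-limb readings at t = 9 h and t = 11 h: Q falls from 38.6 to 34.0 m³/s over 2 intervals.
K = (Q₂/Q₁)^(1/2) = (34.0/38.6)^(1/2) = 0.939.

K ≈ 0.939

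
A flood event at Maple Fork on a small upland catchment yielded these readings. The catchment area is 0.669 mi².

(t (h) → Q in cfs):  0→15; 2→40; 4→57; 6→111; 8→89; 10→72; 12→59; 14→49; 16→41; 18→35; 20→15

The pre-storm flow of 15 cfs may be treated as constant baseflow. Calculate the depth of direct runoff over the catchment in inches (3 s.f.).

d ≈ 1.94 in

Direct runoff: 0.0, 25.0, 42.0, 96.0, 74.0, 57.0, 44.0, 34.0, 26.0, 20.0, 0.0 cfs; ΣQ_DR = 418.0 cfs.
V = ΣQ_DR · Δt = 418.0 × 7200 s = 3.010 × 10^6 ft³.
Over A = 0.669 mi², depth = V / A = 1.94 in.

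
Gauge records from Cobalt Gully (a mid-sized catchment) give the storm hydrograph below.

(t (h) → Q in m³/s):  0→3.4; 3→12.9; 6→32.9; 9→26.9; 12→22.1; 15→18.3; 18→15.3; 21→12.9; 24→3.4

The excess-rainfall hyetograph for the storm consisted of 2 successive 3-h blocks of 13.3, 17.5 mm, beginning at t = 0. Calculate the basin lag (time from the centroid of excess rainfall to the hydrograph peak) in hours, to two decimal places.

t_L ≈ 2.80 h

Centroid of excess rainfall: t_c = Σ P_i·t̄_i / ΣP_i = 3.2045 h (block centres at 1.5, 4.5 h).
Hydrograph peak occurs at t = 6 h, so basin lag t_L = 6 − 3.2045 = 2.80 h.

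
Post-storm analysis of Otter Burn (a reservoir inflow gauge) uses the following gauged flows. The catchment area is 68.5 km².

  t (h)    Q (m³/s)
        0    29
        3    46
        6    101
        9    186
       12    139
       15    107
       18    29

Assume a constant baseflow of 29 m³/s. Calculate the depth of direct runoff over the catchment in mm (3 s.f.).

d ≈ 68.4 mm

Direct runoff: 0.0, 17.0, 72.0, 157.0, 110.0, 78.0, 0.0 m³/s; ΣQ_DR = 434.0 m³/s.
V = ΣQ_DR · Δt = 434.0 × 10800 s = 4.687 × 10^6 m³.
Over A = 68.5 km², depth = V / A = 68.4 mm.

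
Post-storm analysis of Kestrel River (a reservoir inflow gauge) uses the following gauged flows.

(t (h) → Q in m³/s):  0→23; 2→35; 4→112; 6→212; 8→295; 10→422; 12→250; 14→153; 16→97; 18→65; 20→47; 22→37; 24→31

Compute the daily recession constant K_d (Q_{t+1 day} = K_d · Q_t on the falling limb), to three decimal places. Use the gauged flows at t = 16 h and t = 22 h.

Between t = 16 h and t = 22 h the flow falls from 97 to 37 m³/s over 3×2 h = 6 h.
Per-interval ratio K = (37/97)^(1/3) = 0.7252; K_d = K^(24/2) = 0.021.

K_d ≈ 0.021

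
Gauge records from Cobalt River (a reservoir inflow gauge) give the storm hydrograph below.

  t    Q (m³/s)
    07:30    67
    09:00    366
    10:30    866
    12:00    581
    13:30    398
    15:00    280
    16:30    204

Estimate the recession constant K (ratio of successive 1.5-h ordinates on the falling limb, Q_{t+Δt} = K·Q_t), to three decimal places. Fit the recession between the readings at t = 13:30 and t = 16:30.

Using the recession-limb readings at t = 13:30 and t = 16:30: Q falls from 398 to 204 m³/s over 2 intervals.
K = (Q₂/Q₁)^(1/2) = (204/398)^(1/2) = 0.716.

K ≈ 0.716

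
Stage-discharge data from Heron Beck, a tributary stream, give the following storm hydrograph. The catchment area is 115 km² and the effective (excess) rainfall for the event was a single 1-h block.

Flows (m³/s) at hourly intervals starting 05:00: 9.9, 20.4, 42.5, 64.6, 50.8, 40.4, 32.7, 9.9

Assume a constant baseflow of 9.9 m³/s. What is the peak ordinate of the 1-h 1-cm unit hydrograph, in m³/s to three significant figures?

Direct runoff: 0.0, 10.5, 32.6, 54.7, 40.9, 30.5, 22.8, 0.0 m³/s; ΣQ_DR = 192.0 m³/s, peak = 54.7 m³/s.
Runoff depth d = ΣQ_DR·Δt / A = 192.0 × 3600 / (115 km²) = 6.010 mm.
The 1-cm UH is the DRH scaled by (10 mm)/d, so U_p = 54.7 × 10/6.010 = 91.0 m³/s.

U_p ≈ 91.0 m³/s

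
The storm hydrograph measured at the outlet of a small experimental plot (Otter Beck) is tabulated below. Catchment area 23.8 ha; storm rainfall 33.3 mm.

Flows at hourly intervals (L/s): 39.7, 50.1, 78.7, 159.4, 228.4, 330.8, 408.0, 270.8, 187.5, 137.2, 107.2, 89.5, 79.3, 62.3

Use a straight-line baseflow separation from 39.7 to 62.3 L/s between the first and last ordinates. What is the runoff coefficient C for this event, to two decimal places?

ΣQ_DR = 1515 L/s; V = ΣQ_DR·Δt = 5.454 × 10^6 L.
Runoff depth d = V / A = 22.91 mm.
C = d / P = 22.91 / 33.3 = 0.69.

C ≈ 0.69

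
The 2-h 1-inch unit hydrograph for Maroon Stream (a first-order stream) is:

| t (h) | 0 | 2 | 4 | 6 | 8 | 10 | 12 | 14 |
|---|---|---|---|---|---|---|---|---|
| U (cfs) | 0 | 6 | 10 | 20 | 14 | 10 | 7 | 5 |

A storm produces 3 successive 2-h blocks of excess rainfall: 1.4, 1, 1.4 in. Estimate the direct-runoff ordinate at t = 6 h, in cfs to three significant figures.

By discrete convolution, Q_j = Σ (P_i / 1 in) · U_{j−i}.
At t = 6 h (j=3): Q = (1.4/1)·20 + (1/1)·10 + (1.4/1)·6 = 46.4 cfs.

Q ≈ 46.4 cfs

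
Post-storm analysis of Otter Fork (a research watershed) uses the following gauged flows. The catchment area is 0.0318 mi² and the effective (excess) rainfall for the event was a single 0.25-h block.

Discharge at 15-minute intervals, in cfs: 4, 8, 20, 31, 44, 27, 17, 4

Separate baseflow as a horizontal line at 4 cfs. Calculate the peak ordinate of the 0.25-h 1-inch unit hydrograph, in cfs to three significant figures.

Direct runoff: 0.0, 4.0, 16.0, 27.0, 40.0, 23.0, 13.0, 0.0 cfs; ΣQ_DR = 123.0 cfs, peak = 40.0 cfs.
Runoff depth d = ΣQ_DR·Δt / A = 123.0 × 900 / (0.0318 mi²) = 1.498 in.
The 1-inch UH is the DRH scaled by (1 in)/d, so U_p = 40.0 × 1/1.498 = 26.7 cfs.

U_p ≈ 26.7 cfs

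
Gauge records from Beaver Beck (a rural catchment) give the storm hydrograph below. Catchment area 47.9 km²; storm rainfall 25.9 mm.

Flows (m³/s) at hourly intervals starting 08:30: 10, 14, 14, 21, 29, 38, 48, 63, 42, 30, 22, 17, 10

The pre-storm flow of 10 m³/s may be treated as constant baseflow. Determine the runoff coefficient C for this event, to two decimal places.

ΣQ_DR = 228.0 m³/s; V = ΣQ_DR·Δt = 8.208 × 10^5 m³.
Runoff depth d = V / A = 17.14 mm.
C = d / P = 17.14 / 25.9 = 0.66.

C ≈ 0.66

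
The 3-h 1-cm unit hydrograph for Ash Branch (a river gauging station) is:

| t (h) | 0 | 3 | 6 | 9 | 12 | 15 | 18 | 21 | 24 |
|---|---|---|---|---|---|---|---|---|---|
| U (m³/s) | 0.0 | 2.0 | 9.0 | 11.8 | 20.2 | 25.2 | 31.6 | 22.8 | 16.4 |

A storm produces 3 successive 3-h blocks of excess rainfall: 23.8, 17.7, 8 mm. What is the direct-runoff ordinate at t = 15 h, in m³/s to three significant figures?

Q ≈ 105 m³/s

By discrete convolution, Q_j = Σ (P_i / 10 mm) · U_{j−i}.
At t = 15 h (j=5): Q = (23.8/10)·25.2 + (17.7/10)·20.2 + (8/10)·11.8 = 105 m³/s.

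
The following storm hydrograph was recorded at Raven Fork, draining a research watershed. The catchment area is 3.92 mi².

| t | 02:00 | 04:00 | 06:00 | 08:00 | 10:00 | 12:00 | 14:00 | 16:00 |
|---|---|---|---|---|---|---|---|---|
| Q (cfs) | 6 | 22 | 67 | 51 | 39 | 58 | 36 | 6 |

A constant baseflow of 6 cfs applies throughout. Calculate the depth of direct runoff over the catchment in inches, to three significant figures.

Direct runoff: 0.0, 16.0, 61.0, 45.0, 33.0, 52.0, 30.0, 0.0 cfs; ΣQ_DR = 237.0 cfs.
V = ΣQ_DR · Δt = 237.0 × 7200 s = 1.706 × 10^6 ft³.
Over A = 3.92 mi², depth = V / A = 0.187 in.

d ≈ 0.187 in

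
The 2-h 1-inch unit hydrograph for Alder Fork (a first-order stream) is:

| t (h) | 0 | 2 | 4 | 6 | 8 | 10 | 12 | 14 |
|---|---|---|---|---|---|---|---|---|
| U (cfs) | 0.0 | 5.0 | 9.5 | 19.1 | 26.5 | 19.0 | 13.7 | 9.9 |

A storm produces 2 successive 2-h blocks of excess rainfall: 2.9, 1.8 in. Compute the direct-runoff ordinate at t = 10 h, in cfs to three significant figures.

Q ≈ 103 cfs

By discrete convolution, Q_j = Σ (P_i / 1 in) · U_{j−i}.
At t = 10 h (j=5): Q = (2.9/1)·19.0 + (1.8/1)·26.5 = 103 cfs.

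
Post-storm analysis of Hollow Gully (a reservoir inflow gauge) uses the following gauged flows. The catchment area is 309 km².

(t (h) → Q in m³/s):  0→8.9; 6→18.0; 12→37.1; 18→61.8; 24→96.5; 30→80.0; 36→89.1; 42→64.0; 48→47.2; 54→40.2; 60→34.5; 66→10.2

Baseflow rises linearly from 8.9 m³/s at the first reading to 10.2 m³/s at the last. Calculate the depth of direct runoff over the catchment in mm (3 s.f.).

Direct runoff: 0.00, 8.98, 27.96, 52.55, 87.13, 70.51, 79.49, 54.27, 37.35, 30.24, 24.42, 0.00 m³/s; ΣQ_DR = 472.9 m³/s.
V = ΣQ_DR · Δt = 472.9 × 21600 s = 1.021 × 10^7 m³.
Over A = 309 km², depth = V / A = 33.1 mm.

d ≈ 33.1 mm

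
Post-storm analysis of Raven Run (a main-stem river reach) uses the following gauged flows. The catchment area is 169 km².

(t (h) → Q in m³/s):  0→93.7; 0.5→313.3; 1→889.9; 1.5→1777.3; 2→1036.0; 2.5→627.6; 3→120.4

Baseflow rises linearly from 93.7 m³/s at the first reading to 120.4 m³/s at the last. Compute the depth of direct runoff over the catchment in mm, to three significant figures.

d ≈ 43.8 mm

Direct runoff: 0.00, 215.15, 787.30, 1670.25, 924.50, 511.65, 0.00 m³/s; ΣQ_DR = 4109 m³/s.
V = ΣQ_DR · Δt = 4109 × 1800 s = 7.396 × 10^6 m³.
Over A = 169 km², depth = V / A = 43.8 mm.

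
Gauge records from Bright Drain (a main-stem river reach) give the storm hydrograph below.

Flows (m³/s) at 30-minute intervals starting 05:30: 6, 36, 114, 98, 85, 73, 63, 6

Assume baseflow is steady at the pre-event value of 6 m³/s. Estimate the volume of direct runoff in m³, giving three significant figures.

Direct-runoff ordinates (Q − Q_b): 0.0, 30.0, 108.0, 92.0, 79.0, 67.0, 57.0, 0.0 m³/s.
ΣQ_DR = 433.0 m³/s.
With Δt = 0.5 h = 1800 s, V = ΣQ_DR · Δt = 433.0 × 1800 = 7.79 × 10^5 m³.

V ≈ 7.79 × 10^5 m³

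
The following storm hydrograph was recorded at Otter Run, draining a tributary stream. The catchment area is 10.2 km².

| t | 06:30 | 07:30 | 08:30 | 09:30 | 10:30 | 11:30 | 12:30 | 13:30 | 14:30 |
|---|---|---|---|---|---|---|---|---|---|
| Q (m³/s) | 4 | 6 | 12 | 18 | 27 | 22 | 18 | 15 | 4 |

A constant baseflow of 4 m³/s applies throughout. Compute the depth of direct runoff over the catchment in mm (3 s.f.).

d ≈ 31.8 mm

Direct runoff: 0.0, 2.0, 8.0, 14.0, 23.0, 18.0, 14.0, 11.0, 0.0 m³/s; ΣQ_DR = 90.00 m³/s.
V = ΣQ_DR · Δt = 90.00 × 3600 s = 3.240 × 10^5 m³.
Over A = 10.2 km², depth = V / A = 31.8 mm.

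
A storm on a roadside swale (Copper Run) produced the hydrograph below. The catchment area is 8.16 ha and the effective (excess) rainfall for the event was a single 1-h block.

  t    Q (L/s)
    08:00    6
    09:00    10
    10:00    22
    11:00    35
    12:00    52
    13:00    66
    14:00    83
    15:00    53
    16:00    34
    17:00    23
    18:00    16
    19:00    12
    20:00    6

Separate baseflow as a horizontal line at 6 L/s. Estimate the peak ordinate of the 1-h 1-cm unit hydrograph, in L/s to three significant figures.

U_p ≈ 51.3 L/s

Direct runoff: 0.0, 4.0, 16.0, 29.0, 46.0, 60.0, 77.0, 47.0, 28.0, 17.0, 10.0, 6.0, 0.0 L/s; ΣQ_DR = 340.0 L/s, peak = 77.0 L/s.
Runoff depth d = ΣQ_DR·Δt / A = 340.0 × 3600 / (8.16 ha) = 15.00 mm.
The 1-cm UH is the DRH scaled by (10 mm)/d, so U_p = 77.0 × 10/15.00 = 51.3 L/s.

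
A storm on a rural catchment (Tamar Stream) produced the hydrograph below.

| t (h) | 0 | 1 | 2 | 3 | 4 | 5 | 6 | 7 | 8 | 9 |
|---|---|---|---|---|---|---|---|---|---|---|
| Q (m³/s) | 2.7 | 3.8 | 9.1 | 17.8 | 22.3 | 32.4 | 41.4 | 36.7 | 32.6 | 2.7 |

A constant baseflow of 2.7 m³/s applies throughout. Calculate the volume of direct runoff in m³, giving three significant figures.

Direct-runoff ordinates (Q − Q_b): 0.0, 1.1, 6.4, 15.1, 19.6, 29.7, 38.7, 34.0, 29.9, 0.0 m³/s.
ΣQ_DR = 174.5 m³/s.
With Δt = 1 h = 3600 s, V = ΣQ_DR · Δt = 174.5 × 3600 = 6.28 × 10^5 m³.

V ≈ 6.28 × 10^5 m³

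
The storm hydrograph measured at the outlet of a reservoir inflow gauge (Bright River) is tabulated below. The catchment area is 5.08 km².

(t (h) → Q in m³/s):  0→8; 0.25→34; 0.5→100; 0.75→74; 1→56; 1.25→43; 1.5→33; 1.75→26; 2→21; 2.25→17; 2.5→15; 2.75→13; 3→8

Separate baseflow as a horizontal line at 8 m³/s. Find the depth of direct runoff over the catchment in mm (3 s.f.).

Direct runoff: 0.0, 26.0, 92.0, 66.0, 48.0, 35.0, 25.0, 18.0, 13.0, 9.0, 7.0, 5.0, 0.0 m³/s; ΣQ_DR = 344.0 m³/s.
V = ΣQ_DR · Δt = 344.0 × 900 s = 3.096 × 10^5 m³.
Over A = 5.08 km², depth = V / A = 60.9 mm.

d ≈ 60.9 mm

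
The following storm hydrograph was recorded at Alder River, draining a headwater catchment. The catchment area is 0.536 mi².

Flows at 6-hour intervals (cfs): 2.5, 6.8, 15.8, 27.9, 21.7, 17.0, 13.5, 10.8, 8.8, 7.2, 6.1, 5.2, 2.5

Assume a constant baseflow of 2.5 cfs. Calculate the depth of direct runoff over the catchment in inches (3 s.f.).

d ≈ 1.97 in

Direct runoff: 0.0, 4.3, 13.3, 25.4, 19.2, 14.5, 11.0, 8.3, 6.3, 4.7, 3.6, 2.7, 0.0 cfs; ΣQ_DR = 113.3 cfs.
V = ΣQ_DR · Δt = 113.3 × 21600 s = 2.447 × 10^6 ft³.
Over A = 0.536 mi², depth = V / A = 1.97 in.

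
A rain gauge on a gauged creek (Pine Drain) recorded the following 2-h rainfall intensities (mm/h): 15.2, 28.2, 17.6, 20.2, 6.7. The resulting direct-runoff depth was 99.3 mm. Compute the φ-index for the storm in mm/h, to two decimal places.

φ ≈ 7.89 mm/h

Only the 4 blocks with intensity above φ contribute runoff: 15.2, 28.2, 17.6, 20.2 mm/h.
Σ(I−φ)·Δt = d  ⇒  (15.2+28.2+17.6+20.2 − 4φ)·2 = 99.3
φ = (81.20 − 99.3/2) / 4 = 7.89 mm/h.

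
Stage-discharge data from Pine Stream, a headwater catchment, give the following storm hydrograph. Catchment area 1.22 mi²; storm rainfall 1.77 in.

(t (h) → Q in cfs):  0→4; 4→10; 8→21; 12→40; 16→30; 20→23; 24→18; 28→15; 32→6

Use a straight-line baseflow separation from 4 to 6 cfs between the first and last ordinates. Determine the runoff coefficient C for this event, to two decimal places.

ΣQ_DR = 122.0 cfs; V = ΣQ_DR·Δt = 1.757 × 10^6 ft³.
Runoff depth d = V / A = 0.6198 in.
C = d / P = 0.6198 / 1.77 = 0.35.

C ≈ 0.35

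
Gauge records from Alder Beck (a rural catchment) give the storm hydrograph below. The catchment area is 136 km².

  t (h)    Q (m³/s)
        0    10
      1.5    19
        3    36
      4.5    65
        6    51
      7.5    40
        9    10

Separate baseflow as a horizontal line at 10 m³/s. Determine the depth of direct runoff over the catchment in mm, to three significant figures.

d ≈ 6.39 mm

Direct runoff: 0.0, 9.0, 26.0, 55.0, 41.0, 30.0, 0.0 m³/s; ΣQ_DR = 161.0 m³/s.
V = ΣQ_DR · Δt = 161.0 × 5400 s = 8.694 × 10^5 m³.
Over A = 136 km², depth = V / A = 6.39 mm.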